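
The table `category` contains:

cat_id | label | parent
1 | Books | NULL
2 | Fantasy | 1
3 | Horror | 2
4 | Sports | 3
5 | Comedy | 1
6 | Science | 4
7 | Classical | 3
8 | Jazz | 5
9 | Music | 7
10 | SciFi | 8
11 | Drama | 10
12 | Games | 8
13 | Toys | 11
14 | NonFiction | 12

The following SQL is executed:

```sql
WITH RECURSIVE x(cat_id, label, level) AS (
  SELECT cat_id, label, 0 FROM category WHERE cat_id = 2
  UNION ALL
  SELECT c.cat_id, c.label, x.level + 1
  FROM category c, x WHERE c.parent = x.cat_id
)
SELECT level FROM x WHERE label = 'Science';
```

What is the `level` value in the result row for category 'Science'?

Base: cat_id=2 (Fantasy) at level 0.
Iteration 1: rows with parent in {2} -> Horror (id 3, level 1).
Iteration 2: rows with parent in {3} -> Sports (id 4, level 2), Classical (id 7, level 2).
Iteration 3: rows with parent in {4,7} -> Science (id 6, level 3), Music (id 9, level 3).
Iteration 4: no rows with parent in {6,9}; recursion stops.

3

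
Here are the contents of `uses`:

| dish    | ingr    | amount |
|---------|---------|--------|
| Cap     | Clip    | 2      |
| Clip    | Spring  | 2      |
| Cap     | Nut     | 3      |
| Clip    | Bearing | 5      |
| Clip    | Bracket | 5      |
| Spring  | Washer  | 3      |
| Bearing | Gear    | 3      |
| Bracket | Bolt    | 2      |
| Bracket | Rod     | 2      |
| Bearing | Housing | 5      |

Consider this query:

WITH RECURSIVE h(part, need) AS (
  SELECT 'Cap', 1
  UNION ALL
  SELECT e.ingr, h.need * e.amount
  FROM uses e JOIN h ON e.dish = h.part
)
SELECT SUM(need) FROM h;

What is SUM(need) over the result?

162

Base: (Cap, need=1).
Iteration 1: components of {Cap} -> Clip = 1*2 = 2, Nut = 1*3 = 3.
Iteration 2: components of {Clip,Nut} -> Bearing = 2*5 = 10, Bracket = 2*5 = 10, Spring = 2*2 = 4.
Iteration 3: components of {Bearing,Bracket,Spring} -> Bolt = 10*2 = 20, Gear = 10*3 = 30, Housing = 10*5 = 50, Rod = 10*2 = 20, Washer = 4*3 = 12.
Iteration 4: no further components; recursion stops.
SUM(need) = 1 + 2 + 3 + 4 + 10 + 10 + 12 + 30 + 50 + 20 + 20 = 162.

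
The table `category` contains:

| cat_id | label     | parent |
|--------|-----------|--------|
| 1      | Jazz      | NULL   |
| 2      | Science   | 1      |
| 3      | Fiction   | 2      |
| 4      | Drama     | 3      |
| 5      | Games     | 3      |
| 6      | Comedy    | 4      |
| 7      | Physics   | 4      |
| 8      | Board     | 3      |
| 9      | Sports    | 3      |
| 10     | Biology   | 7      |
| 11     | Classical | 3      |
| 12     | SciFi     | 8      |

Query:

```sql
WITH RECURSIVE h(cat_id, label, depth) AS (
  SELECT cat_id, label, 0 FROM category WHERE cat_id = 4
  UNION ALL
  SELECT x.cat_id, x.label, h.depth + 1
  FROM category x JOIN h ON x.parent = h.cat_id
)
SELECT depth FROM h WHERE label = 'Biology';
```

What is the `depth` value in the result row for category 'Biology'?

Base: cat_id=4 (Drama) at depth 0.
Iteration 1: rows with parent in {4} -> Comedy (id 6, depth 1), Physics (id 7, depth 1).
Iteration 2: rows with parent in {6,7} -> Biology (id 10, depth 2).
Iteration 3: no rows with parent in {10}; recursion stops.

2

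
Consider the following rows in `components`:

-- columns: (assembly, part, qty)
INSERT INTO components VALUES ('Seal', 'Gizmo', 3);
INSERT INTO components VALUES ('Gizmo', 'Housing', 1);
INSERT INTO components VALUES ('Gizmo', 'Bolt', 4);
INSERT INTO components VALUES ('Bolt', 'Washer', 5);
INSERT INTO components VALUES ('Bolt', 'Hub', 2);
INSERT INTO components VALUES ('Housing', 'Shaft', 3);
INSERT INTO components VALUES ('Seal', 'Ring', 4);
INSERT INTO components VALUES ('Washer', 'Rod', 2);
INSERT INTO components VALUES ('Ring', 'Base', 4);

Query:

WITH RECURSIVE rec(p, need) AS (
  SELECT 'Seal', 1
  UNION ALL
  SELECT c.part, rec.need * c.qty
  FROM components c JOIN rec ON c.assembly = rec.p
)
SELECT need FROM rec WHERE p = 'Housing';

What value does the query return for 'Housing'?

3

Base: (Seal, need=1).
Iteration 1: components of {Seal} -> Gizmo = 1*3 = 3, Ring = 1*4 = 4.
Iteration 2: components of {Gizmo,Ring} -> Base = 4*4 = 16, Bolt = 3*4 = 12, Housing = 3*1 = 3.
Iteration 3: components of {Base,Bolt,Housing} -> Hub = 12*2 = 24, Shaft = 3*3 = 9, Washer = 12*5 = 60.
Iteration 4: components of {Hub,Shaft,Washer} -> Rod = 60*2 = 120.
Iteration 5: no further components; recursion stops.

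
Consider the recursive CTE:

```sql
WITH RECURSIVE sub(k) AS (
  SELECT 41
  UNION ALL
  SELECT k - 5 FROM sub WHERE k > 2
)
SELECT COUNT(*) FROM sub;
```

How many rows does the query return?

9

Base: k=41.
Iteration 1: 41 > 2 holds -> k = 41 - 5 = 36.
Iteration 2: 36 > 2 holds -> k = 36 - 5 = 31.
Iteration 3: 31 > 2 holds -> k = 31 - 5 = 26.
Iteration 4: 26 > 2 holds -> k = 26 - 5 = 21.
Iteration 5: 21 > 2 holds -> k = 21 - 5 = 16.
Iteration 6: 16 > 2 holds -> k = 16 - 5 = 11.
Iteration 7: 11 > 2 holds -> k = 11 - 5 = 6.
Iteration 8: 6 > 2 holds -> k = 6 - 5 = 1.
Iteration 9: 1 > 2 fails; recursion stops.
Total rows emitted: 9.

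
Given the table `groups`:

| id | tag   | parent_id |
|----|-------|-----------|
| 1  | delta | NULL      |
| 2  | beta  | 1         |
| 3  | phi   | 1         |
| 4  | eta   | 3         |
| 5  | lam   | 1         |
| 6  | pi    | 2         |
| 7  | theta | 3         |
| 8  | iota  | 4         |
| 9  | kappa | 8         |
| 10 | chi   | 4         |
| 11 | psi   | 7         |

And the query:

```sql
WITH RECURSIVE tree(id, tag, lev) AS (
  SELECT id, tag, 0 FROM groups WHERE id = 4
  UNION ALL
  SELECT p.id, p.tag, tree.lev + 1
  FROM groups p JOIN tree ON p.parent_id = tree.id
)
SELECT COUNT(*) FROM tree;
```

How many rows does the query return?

Base: id=4 (eta) at lev 0.
Iteration 1: rows with parent_id in {4} -> iota (id 8, lev 1), chi (id 10, lev 1).
Iteration 2: rows with parent_id in {8,10} -> kappa (id 9, lev 2).
Iteration 3: no rows with parent_id in {9}; recursion stops.
Total rows emitted: 4.

4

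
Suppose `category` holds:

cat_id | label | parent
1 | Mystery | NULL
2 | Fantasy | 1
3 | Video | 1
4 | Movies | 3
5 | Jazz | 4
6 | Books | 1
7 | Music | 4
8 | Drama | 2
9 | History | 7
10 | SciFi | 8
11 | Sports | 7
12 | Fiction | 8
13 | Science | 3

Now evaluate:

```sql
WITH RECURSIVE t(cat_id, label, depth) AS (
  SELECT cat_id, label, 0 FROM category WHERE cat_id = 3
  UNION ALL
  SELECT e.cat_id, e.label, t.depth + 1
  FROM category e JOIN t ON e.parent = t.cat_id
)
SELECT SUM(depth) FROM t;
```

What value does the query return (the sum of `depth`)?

12

Base: cat_id=3 (Video) at depth 0.
Iteration 1: rows with parent in {3} -> Movies (id 4, depth 1), Science (id 13, depth 1).
Iteration 2: rows with parent in {4,13} -> Jazz (id 5, depth 2), Music (id 7, depth 2).
Iteration 3: rows with parent in {5,7} -> History (id 9, depth 3), Sports (id 11, depth 3).
Iteration 4: no rows with parent in {9,11}; recursion stops.
SUM(depth) = 0 + 1 + 1 + 2 + 2 + 3 + 3 = 12.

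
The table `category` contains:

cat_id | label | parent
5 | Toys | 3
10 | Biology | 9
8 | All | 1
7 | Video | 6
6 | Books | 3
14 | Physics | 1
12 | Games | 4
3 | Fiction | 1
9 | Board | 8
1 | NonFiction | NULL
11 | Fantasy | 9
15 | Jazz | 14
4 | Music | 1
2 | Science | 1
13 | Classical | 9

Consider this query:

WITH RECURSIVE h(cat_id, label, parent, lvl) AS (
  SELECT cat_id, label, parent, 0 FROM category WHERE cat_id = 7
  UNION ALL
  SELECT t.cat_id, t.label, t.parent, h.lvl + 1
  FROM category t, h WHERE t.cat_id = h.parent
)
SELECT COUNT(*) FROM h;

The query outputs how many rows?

4

Base: cat_id=7 (Video), parent=6, lvl 0.
Iteration 1: join on cat_id=6 -> Books (id 6, parent=3, lvl 1).
Iteration 2: join on cat_id=3 -> Fiction (id 3, parent=1, lvl 2).
Iteration 3: join on cat_id=1 -> NonFiction (id 1, parent=NULL, lvl 3).
Iteration 4: parent is NULL; no match; recursion stops.
Total rows emitted: 4.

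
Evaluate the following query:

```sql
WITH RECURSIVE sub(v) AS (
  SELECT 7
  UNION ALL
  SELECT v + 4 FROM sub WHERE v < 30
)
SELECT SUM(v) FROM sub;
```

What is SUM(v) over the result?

Base: v=7.
Iteration 1: 7 < 30 holds -> v = 7 + 4 = 11.
Iteration 2: 11 < 30 holds -> v = 11 + 4 = 15.
Iteration 3: 15 < 30 holds -> v = 15 + 4 = 19.
Iteration 4: 19 < 30 holds -> v = 19 + 4 = 23.
Iteration 5: 23 < 30 holds -> v = 23 + 4 = 27.
Iteration 6: 27 < 30 holds -> v = 27 + 4 = 31.
Iteration 7: 31 < 30 fails; recursion stops.
SUM(v) = 7 + 11 + 15 + 19 + 23 + 27 + 31 = 133.

133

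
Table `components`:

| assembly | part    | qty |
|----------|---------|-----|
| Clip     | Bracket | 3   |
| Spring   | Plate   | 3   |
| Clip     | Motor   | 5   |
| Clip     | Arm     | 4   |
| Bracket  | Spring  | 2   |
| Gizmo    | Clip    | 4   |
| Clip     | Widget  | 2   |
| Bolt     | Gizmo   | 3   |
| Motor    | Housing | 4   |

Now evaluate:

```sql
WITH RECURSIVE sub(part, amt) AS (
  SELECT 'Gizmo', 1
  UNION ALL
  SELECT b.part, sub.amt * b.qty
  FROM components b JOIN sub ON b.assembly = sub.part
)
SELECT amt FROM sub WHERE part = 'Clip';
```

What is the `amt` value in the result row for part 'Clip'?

Base: (Gizmo, amt=1).
Iteration 1: components of {Gizmo} -> Clip = 1*4 = 4.
Iteration 2: components of {Clip} -> Arm = 4*4 = 16, Bracket = 4*3 = 12, Motor = 4*5 = 20, Widget = 4*2 = 8.
Iteration 3: components of {Arm,Bracket,Motor,Widget} -> Housing = 20*4 = 80, Spring = 12*2 = 24.
Iteration 4: components of {Housing,Spring} -> Plate = 24*3 = 72.
Iteration 5: no further components; recursion stops.

4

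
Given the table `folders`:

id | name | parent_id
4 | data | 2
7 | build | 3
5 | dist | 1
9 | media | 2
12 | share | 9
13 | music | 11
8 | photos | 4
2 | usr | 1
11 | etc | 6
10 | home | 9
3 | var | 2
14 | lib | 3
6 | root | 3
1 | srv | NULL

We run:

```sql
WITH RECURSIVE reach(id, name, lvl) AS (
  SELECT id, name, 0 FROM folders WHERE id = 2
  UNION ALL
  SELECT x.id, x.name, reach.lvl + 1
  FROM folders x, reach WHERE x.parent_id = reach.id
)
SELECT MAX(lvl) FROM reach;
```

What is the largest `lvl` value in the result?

4

Base: id=2 (usr) at lvl 0.
Iteration 1: rows with parent_id in {2} -> var (id 3, lvl 1), data (id 4, lvl 1), media (id 9, lvl 1).
Iteration 2: rows with parent_id in {3,4,9} -> root (id 6, lvl 2), build (id 7, lvl 2), photos (id 8, lvl 2), home (id 10, lvl 2), share (id 12, lvl 2), lib (id 14, lvl 2).
Iteration 3: rows with parent_id in {6,7,8,10,12,14} -> etc (id 11, lvl 3).
Iteration 4: rows with parent_id in {11} -> music (id 13, lvl 4).
Iteration 5: no rows with parent_id in {13}; recursion stops.
lvl values: 0, 1, 1, 1, 2, 2, 2, 2, 2, 2, 3, 4; the maximum is 4.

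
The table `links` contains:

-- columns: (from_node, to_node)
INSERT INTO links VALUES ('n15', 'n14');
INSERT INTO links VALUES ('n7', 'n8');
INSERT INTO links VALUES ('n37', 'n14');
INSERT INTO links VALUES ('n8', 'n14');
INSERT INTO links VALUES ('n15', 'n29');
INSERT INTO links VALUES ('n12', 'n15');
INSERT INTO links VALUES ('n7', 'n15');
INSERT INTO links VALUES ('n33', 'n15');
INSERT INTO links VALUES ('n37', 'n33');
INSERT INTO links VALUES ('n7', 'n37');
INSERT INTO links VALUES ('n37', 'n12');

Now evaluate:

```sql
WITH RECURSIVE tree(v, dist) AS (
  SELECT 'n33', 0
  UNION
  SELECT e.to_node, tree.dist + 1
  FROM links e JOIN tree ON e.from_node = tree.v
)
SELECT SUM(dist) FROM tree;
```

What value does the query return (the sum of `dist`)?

Base: (n33, dist=0).
Iteration 1: edges from {n33} -> (n15, dist=1).
Iteration 2: edges from {n15} -> (n14, dist=2), (n29, dist=2).
Iteration 3: no outgoing edges from {n14,n29}; recursion stops.
SUM(dist) = 0 + 1 + 2 + 2 = 5.

5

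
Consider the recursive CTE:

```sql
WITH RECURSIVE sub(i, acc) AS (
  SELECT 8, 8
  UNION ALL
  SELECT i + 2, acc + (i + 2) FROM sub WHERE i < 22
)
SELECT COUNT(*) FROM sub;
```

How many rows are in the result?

Base: i=8, acc=8.
Iteration 1: 8 < 22 holds -> i = 8 + 2 = 10, acc = 8 + 10 = 18.
Iteration 2: 10 < 22 holds -> i = 10 + 2 = 12, acc = 18 + 12 = 30.
Iteration 3: 12 < 22 holds -> i = 12 + 2 = 14, acc = 30 + 14 = 44.
Iteration 4: 14 < 22 holds -> i = 14 + 2 = 16, acc = 44 + 16 = 60.
Iteration 5: 16 < 22 holds -> i = 16 + 2 = 18, acc = 60 + 18 = 78.
Iteration 6: 18 < 22 holds -> i = 18 + 2 = 20, acc = 78 + 20 = 98.
Iteration 7: 20 < 22 holds -> i = 20 + 2 = 22, acc = 98 + 22 = 120.
Iteration 8: 22 < 22 fails; recursion stops.
Total rows emitted: 8.

8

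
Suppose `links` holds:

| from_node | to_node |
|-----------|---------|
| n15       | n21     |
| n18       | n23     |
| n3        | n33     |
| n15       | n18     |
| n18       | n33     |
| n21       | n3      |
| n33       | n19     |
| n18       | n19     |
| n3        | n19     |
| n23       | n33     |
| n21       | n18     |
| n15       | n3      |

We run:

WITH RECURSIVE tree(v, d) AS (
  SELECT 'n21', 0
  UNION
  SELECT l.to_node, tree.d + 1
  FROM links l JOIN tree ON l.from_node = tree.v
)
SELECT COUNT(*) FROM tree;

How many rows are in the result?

9

Base: (n21, d=0).
Iteration 1: edges from {n21} -> (n18, d=1), (n3, d=1).
Iteration 2: edges from {n18,n3} -> (n19, d=2), (n23, d=2), (n33, d=2). [UNION drops 2 duplicate row(s)]
Iteration 3: edges from {n19,n23,n33} -> (n19, d=3), (n33, d=3).
Iteration 4: edges from {n19,n33} -> (n19, d=4).
Iteration 5: no outgoing edges from {n19}; recursion stops.
Total rows emitted: 9.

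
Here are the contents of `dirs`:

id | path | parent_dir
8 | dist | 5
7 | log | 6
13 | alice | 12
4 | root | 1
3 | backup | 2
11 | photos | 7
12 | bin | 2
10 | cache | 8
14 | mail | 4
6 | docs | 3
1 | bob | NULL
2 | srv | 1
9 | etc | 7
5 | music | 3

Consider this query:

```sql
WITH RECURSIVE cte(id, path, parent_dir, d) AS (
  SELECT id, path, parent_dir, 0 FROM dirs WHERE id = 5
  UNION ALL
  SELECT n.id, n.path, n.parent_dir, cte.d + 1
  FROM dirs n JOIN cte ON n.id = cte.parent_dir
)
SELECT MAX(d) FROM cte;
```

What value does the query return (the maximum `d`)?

3

Base: id=5 (music), parent_dir=3, d 0.
Iteration 1: join on id=3 -> backup (id 3, parent_dir=2, d 1).
Iteration 2: join on id=2 -> srv (id 2, parent_dir=1, d 2).
Iteration 3: join on id=1 -> bob (id 1, parent_dir=NULL, d 3).
Iteration 4: parent_dir is NULL; no match; recursion stops.
d values: 0, 1, 2, 3; the maximum is 3.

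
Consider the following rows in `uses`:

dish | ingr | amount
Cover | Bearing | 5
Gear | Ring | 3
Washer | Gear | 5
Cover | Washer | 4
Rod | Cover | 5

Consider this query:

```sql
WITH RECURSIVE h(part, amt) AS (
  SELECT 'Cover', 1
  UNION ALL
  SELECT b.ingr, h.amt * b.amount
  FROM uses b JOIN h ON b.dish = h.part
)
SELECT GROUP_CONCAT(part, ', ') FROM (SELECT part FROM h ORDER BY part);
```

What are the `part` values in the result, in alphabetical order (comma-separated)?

Bearing, Cover, Gear, Ring, Washer

Base: (Cover, amt=1).
Iteration 1: components of {Cover} -> Bearing = 1*5 = 5, Washer = 1*4 = 4.
Iteration 2: components of {Bearing,Washer} -> Gear = 4*5 = 20.
Iteration 3: components of {Gear} -> Ring = 20*3 = 60.
Iteration 4: no further components; recursion stops.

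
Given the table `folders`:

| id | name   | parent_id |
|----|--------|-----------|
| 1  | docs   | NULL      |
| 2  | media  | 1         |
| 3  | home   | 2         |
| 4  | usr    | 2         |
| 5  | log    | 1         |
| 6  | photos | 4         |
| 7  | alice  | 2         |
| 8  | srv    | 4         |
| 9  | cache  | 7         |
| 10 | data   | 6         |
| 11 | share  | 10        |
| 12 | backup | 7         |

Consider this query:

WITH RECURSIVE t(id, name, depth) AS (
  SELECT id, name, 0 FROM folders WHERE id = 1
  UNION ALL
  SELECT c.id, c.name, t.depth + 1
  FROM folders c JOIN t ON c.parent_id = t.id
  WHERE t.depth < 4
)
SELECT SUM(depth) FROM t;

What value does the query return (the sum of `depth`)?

24

Base: id=1 (docs) at depth 0.
Iteration 1: rows with parent_id in {1} -> media (id 2, depth 1), log (id 5, depth 1).
Iteration 2: rows with parent_id in {2,5} -> home (id 3, depth 2), usr (id 4, depth 2), alice (id 7, depth 2).
Iteration 3: rows with parent_id in {3,4,7} -> photos (id 6, depth 3), srv (id 8, depth 3), cache (id 9, depth 3), backup (id 12, depth 3).
Iteration 4: rows with parent_id in {6,8,9,12} -> data (id 10, depth 4).
Iteration 5: depth < 4 fails for all current rows; recursion stops.
SUM(depth) = 0 + 1 + 1 + 2 + 2 + 2 + 3 + 3 + 3 + 3 + 4 = 24.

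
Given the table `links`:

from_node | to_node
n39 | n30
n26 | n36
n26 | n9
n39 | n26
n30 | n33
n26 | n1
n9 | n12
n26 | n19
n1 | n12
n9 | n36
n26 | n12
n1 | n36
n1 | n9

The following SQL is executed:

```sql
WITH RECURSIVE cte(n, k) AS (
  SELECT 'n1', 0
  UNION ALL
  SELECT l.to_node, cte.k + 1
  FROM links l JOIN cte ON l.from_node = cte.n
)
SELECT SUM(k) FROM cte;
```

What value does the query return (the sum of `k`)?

Base: (n1, k=0).
Iteration 1: edges from {n1} -> (n12, k=1), (n36, k=1), (n9, k=1).
Iteration 2: edges from {n12,n36,n9} -> (n12, k=2), (n36, k=2).
Iteration 3: no outgoing edges from {n12,n36}; recursion stops.
SUM(k) = 0 + 1 + 1 + 1 + 2 + 2 = 7.

7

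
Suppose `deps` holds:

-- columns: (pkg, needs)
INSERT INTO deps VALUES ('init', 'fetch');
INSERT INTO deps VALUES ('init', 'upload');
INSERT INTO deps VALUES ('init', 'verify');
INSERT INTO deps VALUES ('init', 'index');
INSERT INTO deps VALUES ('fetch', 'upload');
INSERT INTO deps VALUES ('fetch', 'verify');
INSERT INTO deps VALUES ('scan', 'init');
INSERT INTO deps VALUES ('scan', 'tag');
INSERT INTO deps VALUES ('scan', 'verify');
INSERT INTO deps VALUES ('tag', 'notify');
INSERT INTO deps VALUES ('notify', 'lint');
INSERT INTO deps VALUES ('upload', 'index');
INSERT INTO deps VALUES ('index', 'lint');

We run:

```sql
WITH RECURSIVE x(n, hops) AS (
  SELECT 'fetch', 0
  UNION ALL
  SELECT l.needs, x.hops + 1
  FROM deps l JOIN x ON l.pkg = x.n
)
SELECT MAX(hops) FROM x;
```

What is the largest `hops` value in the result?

3

Base: (fetch, hops=0).
Iteration 1: edges from {fetch} -> (upload, hops=1), (verify, hops=1).
Iteration 2: edges from {upload,verify} -> (index, hops=2).
Iteration 3: edges from {index} -> (lint, hops=3).
Iteration 4: no outgoing edges from {lint}; recursion stops.
hops values: 0, 1, 1, 2, 3; the maximum is 3.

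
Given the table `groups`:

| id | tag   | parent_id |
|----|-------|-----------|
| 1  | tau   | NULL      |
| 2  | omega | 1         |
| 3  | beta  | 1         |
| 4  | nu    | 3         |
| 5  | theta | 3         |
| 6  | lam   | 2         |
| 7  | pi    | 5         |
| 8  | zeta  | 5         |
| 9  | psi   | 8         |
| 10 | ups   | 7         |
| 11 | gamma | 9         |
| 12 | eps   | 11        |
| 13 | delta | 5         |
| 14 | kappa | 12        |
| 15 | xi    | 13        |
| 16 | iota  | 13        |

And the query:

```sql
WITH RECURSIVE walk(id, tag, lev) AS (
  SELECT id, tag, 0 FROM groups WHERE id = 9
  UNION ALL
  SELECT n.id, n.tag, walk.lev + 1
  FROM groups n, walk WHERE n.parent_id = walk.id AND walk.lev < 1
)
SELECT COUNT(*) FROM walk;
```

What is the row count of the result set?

Base: id=9 (psi) at lev 0.
Iteration 1: rows with parent_id in {9} -> gamma (id 11, lev 1).
Iteration 2: lev < 1 fails for all current rows; recursion stops.
Total rows emitted: 2.

2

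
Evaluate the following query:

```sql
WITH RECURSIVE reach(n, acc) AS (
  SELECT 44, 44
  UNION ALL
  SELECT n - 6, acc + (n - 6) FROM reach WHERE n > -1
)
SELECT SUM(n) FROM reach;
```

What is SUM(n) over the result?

180

Base: n=44, acc=44.
Iteration 1: 44 > -1 holds -> n = 44 - 6 = 38, acc = 44 + 38 = 82.
Iteration 2: 38 > -1 holds -> n = 38 - 6 = 32, acc = 82 + 32 = 114.
Iteration 3: 32 > -1 holds -> n = 32 - 6 = 26, acc = 114 + 26 = 140.
Iteration 4: 26 > -1 holds -> n = 26 - 6 = 20, acc = 140 + 20 = 160.
Iteration 5: 20 > -1 holds -> n = 20 - 6 = 14, acc = 160 + 14 = 174.
Iteration 6: 14 > -1 holds -> n = 14 - 6 = 8, acc = 174 + 8 = 182.
Iteration 7: 8 > -1 holds -> n = 8 - 6 = 2, acc = 182 + 2 = 184.
Iteration 8: 2 > -1 holds -> n = 2 - 6 = -4, acc = 184 + -4 = 180.
Iteration 9: -4 > -1 fails; recursion stops.
SUM(n) = 44 + 38 + 32 + 26 + 20 + 14 + 8 + 2 + -4 = 180.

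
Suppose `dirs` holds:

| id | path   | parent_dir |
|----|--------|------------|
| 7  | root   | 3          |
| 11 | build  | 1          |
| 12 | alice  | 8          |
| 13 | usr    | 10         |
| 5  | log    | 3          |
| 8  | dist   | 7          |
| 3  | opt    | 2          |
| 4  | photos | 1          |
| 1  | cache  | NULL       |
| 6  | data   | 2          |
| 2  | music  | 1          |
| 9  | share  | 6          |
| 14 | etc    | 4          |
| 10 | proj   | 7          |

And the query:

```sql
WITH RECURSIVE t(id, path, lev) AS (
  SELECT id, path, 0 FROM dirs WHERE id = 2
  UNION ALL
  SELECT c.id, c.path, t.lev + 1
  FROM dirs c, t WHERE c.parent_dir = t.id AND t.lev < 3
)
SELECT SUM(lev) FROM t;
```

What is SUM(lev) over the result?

Base: id=2 (music) at lev 0.
Iteration 1: rows with parent_dir in {2} -> opt (id 3, lev 1), data (id 6, lev 1).
Iteration 2: rows with parent_dir in {3,6} -> log (id 5, lev 2), root (id 7, lev 2), share (id 9, lev 2).
Iteration 3: rows with parent_dir in {5,7,9} -> dist (id 8, lev 3), proj (id 10, lev 3).
Iteration 4: lev < 3 fails for all current rows; recursion stops.
SUM(lev) = 0 + 1 + 1 + 2 + 2 + 2 + 3 + 3 = 14.

14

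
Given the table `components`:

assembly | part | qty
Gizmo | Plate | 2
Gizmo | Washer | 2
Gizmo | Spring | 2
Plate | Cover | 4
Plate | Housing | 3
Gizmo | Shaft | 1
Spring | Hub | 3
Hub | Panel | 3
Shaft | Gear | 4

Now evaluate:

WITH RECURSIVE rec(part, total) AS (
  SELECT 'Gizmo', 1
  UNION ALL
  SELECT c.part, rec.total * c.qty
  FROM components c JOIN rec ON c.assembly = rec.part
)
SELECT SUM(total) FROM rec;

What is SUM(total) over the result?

50

Base: (Gizmo, total=1).
Iteration 1: components of {Gizmo} -> Plate = 1*2 = 2, Shaft = 1*1 = 1, Spring = 1*2 = 2, Washer = 1*2 = 2.
Iteration 2: components of {Plate,Shaft,Spring,Washer} -> Cover = 2*4 = 8, Gear = 1*4 = 4, Housing = 2*3 = 6, Hub = 2*3 = 6.
Iteration 3: components of {Cover,Gear,Housing,Hub} -> Panel = 6*3 = 18.
Iteration 4: no further components; recursion stops.
SUM(total) = 1 + 2 + 2 + 2 + 1 + 8 + 6 + 6 + 4 + 18 = 50.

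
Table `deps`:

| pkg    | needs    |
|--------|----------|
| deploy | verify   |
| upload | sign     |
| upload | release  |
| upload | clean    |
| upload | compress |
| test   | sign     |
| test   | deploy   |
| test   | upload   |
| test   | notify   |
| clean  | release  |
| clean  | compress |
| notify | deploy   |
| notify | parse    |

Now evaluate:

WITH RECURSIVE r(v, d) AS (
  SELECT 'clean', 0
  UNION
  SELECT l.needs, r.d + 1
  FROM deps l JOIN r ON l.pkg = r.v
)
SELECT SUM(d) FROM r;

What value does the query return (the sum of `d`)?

2

Base: (clean, d=0).
Iteration 1: edges from {clean} -> (compress, d=1), (release, d=1).
Iteration 2: no outgoing edges from {compress,release}; recursion stops.
SUM(d) = 0 + 1 + 1 = 2.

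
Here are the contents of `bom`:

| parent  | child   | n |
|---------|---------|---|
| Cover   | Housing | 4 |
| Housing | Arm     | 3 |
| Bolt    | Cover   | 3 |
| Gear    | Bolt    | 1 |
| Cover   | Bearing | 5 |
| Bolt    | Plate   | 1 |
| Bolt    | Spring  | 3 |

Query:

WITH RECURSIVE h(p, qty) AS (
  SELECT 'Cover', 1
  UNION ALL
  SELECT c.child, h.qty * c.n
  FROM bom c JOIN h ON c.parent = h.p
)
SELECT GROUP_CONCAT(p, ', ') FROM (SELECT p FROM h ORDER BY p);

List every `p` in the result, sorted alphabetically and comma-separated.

Arm, Bearing, Cover, Housing

Base: (Cover, qty=1).
Iteration 1: components of {Cover} -> Bearing = 1*5 = 5, Housing = 1*4 = 4.
Iteration 2: components of {Bearing,Housing} -> Arm = 4*3 = 12.
Iteration 3: no further components; recursion stops.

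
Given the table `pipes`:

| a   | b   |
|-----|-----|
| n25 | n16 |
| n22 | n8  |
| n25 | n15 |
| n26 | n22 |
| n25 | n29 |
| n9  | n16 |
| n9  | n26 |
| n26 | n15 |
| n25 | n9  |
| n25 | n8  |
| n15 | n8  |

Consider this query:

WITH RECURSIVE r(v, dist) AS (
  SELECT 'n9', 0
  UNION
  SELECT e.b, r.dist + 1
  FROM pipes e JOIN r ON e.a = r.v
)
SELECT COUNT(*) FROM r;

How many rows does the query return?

Base: (n9, dist=0).
Iteration 1: edges from {n9} -> (n16, dist=1), (n26, dist=1).
Iteration 2: edges from {n16,n26} -> (n15, dist=2), (n22, dist=2).
Iteration 3: edges from {n15,n22} -> (n8, dist=3). [UNION drops 1 duplicate row(s)]
Iteration 4: no outgoing edges from {n8}; recursion stops.
Total rows emitted: 6.

6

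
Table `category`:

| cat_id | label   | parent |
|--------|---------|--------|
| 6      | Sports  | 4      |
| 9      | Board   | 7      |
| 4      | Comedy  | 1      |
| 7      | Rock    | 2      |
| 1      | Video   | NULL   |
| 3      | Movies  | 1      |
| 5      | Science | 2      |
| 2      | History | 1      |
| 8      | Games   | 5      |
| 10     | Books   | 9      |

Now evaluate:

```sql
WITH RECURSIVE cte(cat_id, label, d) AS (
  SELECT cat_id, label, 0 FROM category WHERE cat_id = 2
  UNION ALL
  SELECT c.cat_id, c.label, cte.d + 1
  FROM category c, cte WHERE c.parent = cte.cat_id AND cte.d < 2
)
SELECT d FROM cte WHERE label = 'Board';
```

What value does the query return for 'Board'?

2

Base: cat_id=2 (History) at d 0.
Iteration 1: rows with parent in {2} -> Science (id 5, d 1), Rock (id 7, d 1).
Iteration 2: rows with parent in {5,7} -> Games (id 8, d 2), Board (id 9, d 2).
Iteration 3: d < 2 fails for all current rows; recursion stops.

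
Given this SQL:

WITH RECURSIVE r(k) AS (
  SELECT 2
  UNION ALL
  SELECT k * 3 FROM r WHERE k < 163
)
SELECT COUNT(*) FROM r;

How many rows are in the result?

6

Base: k=2.
Iteration 1: 2 < 163 holds -> k = 2 * 3 = 6.
Iteration 2: 6 < 163 holds -> k = 6 * 3 = 18.
Iteration 3: 18 < 163 holds -> k = 18 * 3 = 54.
Iteration 4: 54 < 163 holds -> k = 54 * 3 = 162.
Iteration 5: 162 < 163 holds -> k = 162 * 3 = 486.
Iteration 6: 486 < 163 fails; recursion stops.
Total rows emitted: 6.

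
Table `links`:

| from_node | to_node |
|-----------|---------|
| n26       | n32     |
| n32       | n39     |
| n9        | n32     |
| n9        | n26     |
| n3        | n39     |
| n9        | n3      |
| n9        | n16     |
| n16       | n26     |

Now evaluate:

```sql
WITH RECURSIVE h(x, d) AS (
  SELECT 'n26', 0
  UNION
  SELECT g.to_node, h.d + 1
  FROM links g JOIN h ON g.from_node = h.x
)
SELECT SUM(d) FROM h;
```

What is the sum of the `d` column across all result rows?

Base: (n26, d=0).
Iteration 1: edges from {n26} -> (n32, d=1).
Iteration 2: edges from {n32} -> (n39, d=2).
Iteration 3: no outgoing edges from {n39}; recursion stops.
SUM(d) = 0 + 1 + 2 = 3.

3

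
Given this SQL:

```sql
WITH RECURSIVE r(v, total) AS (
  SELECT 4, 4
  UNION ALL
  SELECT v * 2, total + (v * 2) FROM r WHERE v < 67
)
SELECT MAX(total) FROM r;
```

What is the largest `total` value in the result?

252

Base: v=4, total=4.
Iteration 1: 4 < 67 holds -> v = 4 * 2 = 8, total = 4 + 8 = 12.
Iteration 2: 8 < 67 holds -> v = 8 * 2 = 16, total = 12 + 16 = 28.
Iteration 3: 16 < 67 holds -> v = 16 * 2 = 32, total = 28 + 32 = 60.
Iteration 4: 32 < 67 holds -> v = 32 * 2 = 64, total = 60 + 64 = 124.
Iteration 5: 64 < 67 holds -> v = 64 * 2 = 128, total = 124 + 128 = 252.
Iteration 6: 128 < 67 fails; recursion stops.
total values: 4, 12, 28, 60, 124, 252; the maximum is 252.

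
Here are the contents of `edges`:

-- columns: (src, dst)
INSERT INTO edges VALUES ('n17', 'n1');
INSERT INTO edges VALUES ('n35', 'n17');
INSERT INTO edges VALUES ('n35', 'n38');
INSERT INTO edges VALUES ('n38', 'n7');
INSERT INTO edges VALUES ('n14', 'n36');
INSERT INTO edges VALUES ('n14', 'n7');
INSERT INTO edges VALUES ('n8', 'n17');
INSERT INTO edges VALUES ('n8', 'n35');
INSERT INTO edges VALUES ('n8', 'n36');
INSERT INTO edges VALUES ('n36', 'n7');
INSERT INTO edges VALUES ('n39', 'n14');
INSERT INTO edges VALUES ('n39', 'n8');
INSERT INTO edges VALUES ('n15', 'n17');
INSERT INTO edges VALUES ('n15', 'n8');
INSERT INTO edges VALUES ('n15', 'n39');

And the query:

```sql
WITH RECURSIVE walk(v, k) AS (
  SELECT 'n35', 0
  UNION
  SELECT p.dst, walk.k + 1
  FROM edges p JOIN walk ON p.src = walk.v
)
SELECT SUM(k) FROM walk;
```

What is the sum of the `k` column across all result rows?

Base: (n35, k=0).
Iteration 1: edges from {n35} -> (n17, k=1), (n38, k=1).
Iteration 2: edges from {n17,n38} -> (n1, k=2), (n7, k=2).
Iteration 3: no outgoing edges from {n1,n7}; recursion stops.
SUM(k) = 0 + 1 + 1 + 2 + 2 = 6.

6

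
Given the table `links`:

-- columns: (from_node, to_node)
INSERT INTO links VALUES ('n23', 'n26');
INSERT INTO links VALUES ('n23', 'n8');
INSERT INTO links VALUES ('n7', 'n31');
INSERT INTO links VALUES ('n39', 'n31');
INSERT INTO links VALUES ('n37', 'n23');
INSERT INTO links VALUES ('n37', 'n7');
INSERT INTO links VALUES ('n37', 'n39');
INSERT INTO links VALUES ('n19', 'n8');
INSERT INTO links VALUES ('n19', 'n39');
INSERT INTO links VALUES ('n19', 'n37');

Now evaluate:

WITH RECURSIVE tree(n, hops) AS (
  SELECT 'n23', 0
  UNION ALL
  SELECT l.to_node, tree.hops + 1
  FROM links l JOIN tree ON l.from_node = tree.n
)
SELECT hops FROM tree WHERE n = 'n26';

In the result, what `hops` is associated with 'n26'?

Base: (n23, hops=0).
Iteration 1: edges from {n23} -> (n26, hops=1), (n8, hops=1).
Iteration 2: no outgoing edges from {n26,n8}; recursion stops.

1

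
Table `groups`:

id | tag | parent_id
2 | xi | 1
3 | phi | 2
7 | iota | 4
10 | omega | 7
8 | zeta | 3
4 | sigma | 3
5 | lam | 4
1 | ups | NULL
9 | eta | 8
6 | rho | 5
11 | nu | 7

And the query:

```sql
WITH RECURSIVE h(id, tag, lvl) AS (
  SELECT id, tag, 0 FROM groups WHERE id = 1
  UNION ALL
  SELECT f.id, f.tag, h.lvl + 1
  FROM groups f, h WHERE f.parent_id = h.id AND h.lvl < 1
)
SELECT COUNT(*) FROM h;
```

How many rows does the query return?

Base: id=1 (ups) at lvl 0.
Iteration 1: rows with parent_id in {1} -> xi (id 2, lvl 1).
Iteration 2: lvl < 1 fails for all current rows; recursion stops.
Total rows emitted: 2.

2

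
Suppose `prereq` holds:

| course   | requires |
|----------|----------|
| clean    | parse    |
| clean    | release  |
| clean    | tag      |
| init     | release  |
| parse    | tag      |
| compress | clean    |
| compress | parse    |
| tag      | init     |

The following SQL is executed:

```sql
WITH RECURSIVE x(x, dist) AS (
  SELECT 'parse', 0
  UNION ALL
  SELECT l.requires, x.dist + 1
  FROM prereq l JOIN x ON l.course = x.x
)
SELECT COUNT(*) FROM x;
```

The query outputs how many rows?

Base: (parse, dist=0).
Iteration 1: edges from {parse} -> (tag, dist=1).
Iteration 2: edges from {tag} -> (init, dist=2).
Iteration 3: edges from {init} -> (release, dist=3).
Iteration 4: no outgoing edges from {release}; recursion stops.
Total rows emitted: 4.

4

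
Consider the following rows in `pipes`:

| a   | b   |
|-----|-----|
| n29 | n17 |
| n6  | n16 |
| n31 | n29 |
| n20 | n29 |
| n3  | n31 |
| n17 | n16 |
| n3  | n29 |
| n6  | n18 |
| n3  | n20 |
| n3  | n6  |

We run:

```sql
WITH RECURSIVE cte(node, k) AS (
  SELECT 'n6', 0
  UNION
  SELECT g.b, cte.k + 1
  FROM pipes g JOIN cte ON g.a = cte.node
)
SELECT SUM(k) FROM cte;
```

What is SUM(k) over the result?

Base: (n6, k=0).
Iteration 1: edges from {n6} -> (n16, k=1), (n18, k=1).
Iteration 2: no outgoing edges from {n16,n18}; recursion stops.
SUM(k) = 0 + 1 + 1 = 2.

2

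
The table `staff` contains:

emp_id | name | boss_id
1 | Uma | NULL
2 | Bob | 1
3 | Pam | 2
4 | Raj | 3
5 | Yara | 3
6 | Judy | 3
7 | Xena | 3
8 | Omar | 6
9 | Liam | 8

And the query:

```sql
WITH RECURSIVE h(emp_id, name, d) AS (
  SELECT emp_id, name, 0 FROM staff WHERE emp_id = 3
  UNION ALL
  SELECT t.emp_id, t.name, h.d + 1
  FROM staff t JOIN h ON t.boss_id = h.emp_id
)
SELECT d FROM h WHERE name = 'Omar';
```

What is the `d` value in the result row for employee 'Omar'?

2

Base: emp_id=3 (Pam) at d 0.
Iteration 1: rows with boss_id in {3} -> Raj (id 4, d 1), Yara (id 5, d 1), Judy (id 6, d 1), Xena (id 7, d 1).
Iteration 2: rows with boss_id in {4,5,6,7} -> Omar (id 8, d 2).
Iteration 3: rows with boss_id in {8} -> Liam (id 9, d 3).
Iteration 4: no rows with boss_id in {9}; recursion stops.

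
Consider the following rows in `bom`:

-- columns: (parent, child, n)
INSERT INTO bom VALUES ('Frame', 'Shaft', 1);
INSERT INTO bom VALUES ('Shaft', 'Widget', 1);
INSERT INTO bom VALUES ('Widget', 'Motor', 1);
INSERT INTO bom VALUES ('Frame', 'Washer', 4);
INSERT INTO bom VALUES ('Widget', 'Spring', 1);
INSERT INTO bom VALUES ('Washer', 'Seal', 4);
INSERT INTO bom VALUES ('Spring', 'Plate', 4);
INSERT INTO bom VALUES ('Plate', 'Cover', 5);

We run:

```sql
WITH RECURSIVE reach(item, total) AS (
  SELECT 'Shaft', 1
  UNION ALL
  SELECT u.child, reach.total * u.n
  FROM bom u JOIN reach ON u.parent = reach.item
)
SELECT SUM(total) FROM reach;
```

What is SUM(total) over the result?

Base: (Shaft, total=1).
Iteration 1: components of {Shaft} -> Widget = 1*1 = 1.
Iteration 2: components of {Widget} -> Motor = 1*1 = 1, Spring = 1*1 = 1.
Iteration 3: components of {Motor,Spring} -> Plate = 1*4 = 4.
Iteration 4: components of {Plate} -> Cover = 4*5 = 20.
Iteration 5: no further components; recursion stops.
SUM(total) = 1 + 1 + 1 + 1 + 4 + 20 = 28.

28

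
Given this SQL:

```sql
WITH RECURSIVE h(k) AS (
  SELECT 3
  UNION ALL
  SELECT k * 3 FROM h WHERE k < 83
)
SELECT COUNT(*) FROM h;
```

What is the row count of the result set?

5

Base: k=3.
Iteration 1: 3 < 83 holds -> k = 3 * 3 = 9.
Iteration 2: 9 < 83 holds -> k = 9 * 3 = 27.
Iteration 3: 27 < 83 holds -> k = 27 * 3 = 81.
Iteration 4: 81 < 83 holds -> k = 81 * 3 = 243.
Iteration 5: 243 < 83 fails; recursion stops.
Total rows emitted: 5.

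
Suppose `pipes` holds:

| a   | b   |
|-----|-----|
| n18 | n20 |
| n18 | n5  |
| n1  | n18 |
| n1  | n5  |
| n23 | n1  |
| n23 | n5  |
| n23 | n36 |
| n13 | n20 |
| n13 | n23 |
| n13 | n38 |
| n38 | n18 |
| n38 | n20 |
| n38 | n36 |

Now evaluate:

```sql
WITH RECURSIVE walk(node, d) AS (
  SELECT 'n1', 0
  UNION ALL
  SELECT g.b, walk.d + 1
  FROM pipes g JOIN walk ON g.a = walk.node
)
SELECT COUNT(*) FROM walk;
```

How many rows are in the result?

5

Base: (n1, d=0).
Iteration 1: edges from {n1} -> (n18, d=1), (n5, d=1).
Iteration 2: edges from {n18,n5} -> (n20, d=2), (n5, d=2).
Iteration 3: no outgoing edges from {n20,n5}; recursion stops.
Total rows emitted: 5.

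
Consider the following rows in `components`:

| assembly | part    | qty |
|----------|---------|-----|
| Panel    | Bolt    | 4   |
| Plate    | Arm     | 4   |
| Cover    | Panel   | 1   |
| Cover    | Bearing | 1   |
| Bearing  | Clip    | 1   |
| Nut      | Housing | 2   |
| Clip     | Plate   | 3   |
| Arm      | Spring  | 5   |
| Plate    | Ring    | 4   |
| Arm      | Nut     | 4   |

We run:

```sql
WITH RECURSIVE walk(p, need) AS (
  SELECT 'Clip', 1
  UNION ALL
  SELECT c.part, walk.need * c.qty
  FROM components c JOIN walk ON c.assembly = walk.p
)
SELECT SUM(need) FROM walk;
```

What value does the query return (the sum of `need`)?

232

Base: (Clip, need=1).
Iteration 1: components of {Clip} -> Plate = 1*3 = 3.
Iteration 2: components of {Plate} -> Arm = 3*4 = 12, Ring = 3*4 = 12.
Iteration 3: components of {Arm,Ring} -> Nut = 12*4 = 48, Spring = 12*5 = 60.
Iteration 4: components of {Nut,Spring} -> Housing = 48*2 = 96.
Iteration 5: no further components; recursion stops.
SUM(need) = 1 + 3 + 12 + 12 + 48 + 60 + 96 = 232.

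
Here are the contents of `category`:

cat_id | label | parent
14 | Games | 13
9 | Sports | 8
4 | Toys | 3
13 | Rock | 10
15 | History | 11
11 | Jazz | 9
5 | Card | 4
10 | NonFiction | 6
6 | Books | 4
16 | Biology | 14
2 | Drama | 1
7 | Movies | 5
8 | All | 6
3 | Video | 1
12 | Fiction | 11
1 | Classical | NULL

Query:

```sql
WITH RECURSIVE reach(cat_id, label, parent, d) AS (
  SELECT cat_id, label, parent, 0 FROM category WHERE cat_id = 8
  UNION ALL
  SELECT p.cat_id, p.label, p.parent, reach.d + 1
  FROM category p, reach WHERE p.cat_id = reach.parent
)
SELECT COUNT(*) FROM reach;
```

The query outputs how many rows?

Base: cat_id=8 (All), parent=6, d 0.
Iteration 1: join on cat_id=6 -> Books (id 6, parent=4, d 1).
Iteration 2: join on cat_id=4 -> Toys (id 4, parent=3, d 2).
Iteration 3: join on cat_id=3 -> Video (id 3, parent=1, d 3).
Iteration 4: join on cat_id=1 -> Classical (id 1, parent=NULL, d 4).
Iteration 5: parent is NULL; no match; recursion stops.
Total rows emitted: 5.

5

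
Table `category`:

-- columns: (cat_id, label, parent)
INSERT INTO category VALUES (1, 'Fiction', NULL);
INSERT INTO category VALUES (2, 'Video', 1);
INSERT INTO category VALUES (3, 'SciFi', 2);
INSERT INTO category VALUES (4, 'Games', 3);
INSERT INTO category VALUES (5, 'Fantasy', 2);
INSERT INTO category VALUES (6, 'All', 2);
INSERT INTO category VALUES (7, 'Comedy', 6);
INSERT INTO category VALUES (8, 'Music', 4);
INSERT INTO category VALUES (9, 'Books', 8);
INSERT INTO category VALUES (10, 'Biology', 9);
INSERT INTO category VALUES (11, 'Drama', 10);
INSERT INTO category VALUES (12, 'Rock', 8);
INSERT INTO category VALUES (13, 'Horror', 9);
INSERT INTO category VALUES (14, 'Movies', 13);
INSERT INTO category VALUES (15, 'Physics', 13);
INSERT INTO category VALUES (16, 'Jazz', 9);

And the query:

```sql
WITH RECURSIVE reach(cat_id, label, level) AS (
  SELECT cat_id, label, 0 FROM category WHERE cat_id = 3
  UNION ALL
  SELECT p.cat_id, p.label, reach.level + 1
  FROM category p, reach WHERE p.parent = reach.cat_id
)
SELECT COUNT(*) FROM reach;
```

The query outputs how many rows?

Base: cat_id=3 (SciFi) at level 0.
Iteration 1: rows with parent in {3} -> Games (id 4, level 1).
Iteration 2: rows with parent in {4} -> Music (id 8, level 2).
Iteration 3: rows with parent in {8} -> Books (id 9, level 3), Rock (id 12, level 3).
Iteration 4: rows with parent in {9,12} -> Biology (id 10, level 4), Horror (id 13, level 4), Jazz (id 16, level 4).
Iteration 5: rows with parent in {10,13,16} -> Drama (id 11, level 5), Movies (id 14, level 5), Physics (id 15, level 5).
Iteration 6: no rows with parent in {11,14,15}; recursion stops.
Total rows emitted: 11.

11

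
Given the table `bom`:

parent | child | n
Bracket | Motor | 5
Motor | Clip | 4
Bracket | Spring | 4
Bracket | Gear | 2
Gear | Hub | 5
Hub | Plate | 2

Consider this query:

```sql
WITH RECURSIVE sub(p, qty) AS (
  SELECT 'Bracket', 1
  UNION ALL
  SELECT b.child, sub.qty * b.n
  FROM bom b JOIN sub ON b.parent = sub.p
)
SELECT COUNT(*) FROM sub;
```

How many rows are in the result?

7

Base: (Bracket, qty=1).
Iteration 1: components of {Bracket} -> Gear = 1*2 = 2, Motor = 1*5 = 5, Spring = 1*4 = 4.
Iteration 2: components of {Gear,Motor,Spring} -> Clip = 5*4 = 20, Hub = 2*5 = 10.
Iteration 3: components of {Clip,Hub} -> Plate = 10*2 = 20.
Iteration 4: no further components; recursion stops.
Total rows emitted: 7.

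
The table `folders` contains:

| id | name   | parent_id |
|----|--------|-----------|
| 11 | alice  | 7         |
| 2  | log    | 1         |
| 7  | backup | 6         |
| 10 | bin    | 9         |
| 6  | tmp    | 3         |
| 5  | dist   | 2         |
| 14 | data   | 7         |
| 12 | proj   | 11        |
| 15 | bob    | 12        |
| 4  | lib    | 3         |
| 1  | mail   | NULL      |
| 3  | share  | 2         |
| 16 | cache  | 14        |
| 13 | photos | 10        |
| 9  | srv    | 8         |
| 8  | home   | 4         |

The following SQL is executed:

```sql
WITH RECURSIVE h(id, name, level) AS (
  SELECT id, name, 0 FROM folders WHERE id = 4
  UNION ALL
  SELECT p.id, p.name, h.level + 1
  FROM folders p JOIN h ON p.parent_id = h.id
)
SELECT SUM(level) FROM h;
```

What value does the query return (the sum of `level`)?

Base: id=4 (lib) at level 0.
Iteration 1: rows with parent_id in {4} -> home (id 8, level 1).
Iteration 2: rows with parent_id in {8} -> srv (id 9, level 2).
Iteration 3: rows with parent_id in {9} -> bin (id 10, level 3).
Iteration 4: rows with parent_id in {10} -> photos (id 13, level 4).
Iteration 5: no rows with parent_id in {13}; recursion stops.
SUM(level) = 0 + 1 + 2 + 3 + 4 = 10.

10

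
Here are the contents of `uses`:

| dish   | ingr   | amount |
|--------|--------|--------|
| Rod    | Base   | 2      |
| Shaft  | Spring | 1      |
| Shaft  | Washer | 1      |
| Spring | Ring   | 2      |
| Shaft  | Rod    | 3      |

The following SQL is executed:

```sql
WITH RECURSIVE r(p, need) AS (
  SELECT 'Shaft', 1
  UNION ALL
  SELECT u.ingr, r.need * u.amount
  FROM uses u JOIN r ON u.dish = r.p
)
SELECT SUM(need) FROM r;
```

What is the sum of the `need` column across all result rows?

Base: (Shaft, need=1).
Iteration 1: components of {Shaft} -> Rod = 1*3 = 3, Spring = 1*1 = 1, Washer = 1*1 = 1.
Iteration 2: components of {Rod,Spring,Washer} -> Base = 3*2 = 6, Ring = 1*2 = 2.
Iteration 3: no further components; recursion stops.
SUM(need) = 1 + 3 + 1 + 1 + 6 + 2 = 14.

14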